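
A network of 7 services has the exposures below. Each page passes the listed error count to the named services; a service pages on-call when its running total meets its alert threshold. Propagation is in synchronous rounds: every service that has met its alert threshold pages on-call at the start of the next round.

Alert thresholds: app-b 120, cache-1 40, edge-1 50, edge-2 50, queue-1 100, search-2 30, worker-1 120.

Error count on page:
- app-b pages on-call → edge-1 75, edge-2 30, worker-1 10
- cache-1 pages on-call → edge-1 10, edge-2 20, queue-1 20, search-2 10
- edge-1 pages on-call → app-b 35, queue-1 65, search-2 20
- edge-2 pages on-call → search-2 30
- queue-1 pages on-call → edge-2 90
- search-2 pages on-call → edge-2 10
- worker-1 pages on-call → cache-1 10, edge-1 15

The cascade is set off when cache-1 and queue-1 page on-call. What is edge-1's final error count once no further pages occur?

Round 1 — cache-1, queue-1 page on-call (initial).
  edge-1: +10 → 10 < 50
  edge-2: +20+90 → 110 ≥ 50
  search-2: +10 → 10 < 30
Round 2 — edge-2 pages on-call.
  search-2: +30 → 40 ≥ 30
Round 3 — search-2 pages on-call.
No further pages.

10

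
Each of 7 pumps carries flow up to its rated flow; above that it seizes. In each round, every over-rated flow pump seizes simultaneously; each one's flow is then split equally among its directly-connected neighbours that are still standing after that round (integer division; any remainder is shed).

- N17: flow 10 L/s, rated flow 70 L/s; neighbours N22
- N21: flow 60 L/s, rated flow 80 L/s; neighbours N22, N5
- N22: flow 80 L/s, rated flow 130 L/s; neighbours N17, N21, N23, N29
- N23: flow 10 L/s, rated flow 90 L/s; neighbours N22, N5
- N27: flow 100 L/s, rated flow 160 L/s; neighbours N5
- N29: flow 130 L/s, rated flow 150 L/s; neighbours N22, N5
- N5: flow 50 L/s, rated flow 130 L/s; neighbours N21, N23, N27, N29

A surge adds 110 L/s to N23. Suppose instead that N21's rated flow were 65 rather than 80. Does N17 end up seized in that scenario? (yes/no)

With N21's rated flow at 65:
Round 1 — N23 at 120 > 90. N23 seizes.
  N23 sheds 120 L/s to N22, N5: 60 each.
    N22: 80+60 = 140 > 130
    N5: 50+60 = 110 ≤ 130
Round 2 — N22 seizes.
  N22 sheds 140 L/s to N17, N21, N29: 46 each (2 lost).
    N17: 10+46 = 56 ≤ 70
    N21: 60+46 = 106 > 65
    N29: 130+46 = 176 > 150
Round 3 — N21, N29 seize.
  N21 sheds 106 L/s to N5: 106 each.
    N5: 110+106 = 216 > 130
  N29 sheds 176 L/s to N5: 176 each.
    N5: 216+176 = 392 > 130
Round 4 — N5 seizes.
  N5 sheds 392 L/s to N27: 392 each.
    N27: 100+392 = 492 > 160
Round 5 — N27 seizes.
  N27 sheds 492 L/s: no online neighbours, lost.
No further seizures.

no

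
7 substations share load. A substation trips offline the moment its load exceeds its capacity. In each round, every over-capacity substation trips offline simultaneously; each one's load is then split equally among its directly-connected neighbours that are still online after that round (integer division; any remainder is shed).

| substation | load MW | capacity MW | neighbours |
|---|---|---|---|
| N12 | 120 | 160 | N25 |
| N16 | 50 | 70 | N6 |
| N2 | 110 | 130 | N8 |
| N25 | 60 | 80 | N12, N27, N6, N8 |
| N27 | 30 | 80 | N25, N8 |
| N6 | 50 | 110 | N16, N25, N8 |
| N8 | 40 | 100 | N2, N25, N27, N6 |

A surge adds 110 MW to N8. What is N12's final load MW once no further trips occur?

Round 1 — N8 at 150 > 100. N8 trips offline.
  N8 sheds 150 MW to N2, N25, N27, N6: 37 each (2 lost).
    N2: 110+37 = 147 > 130
    N25: 60+37 = 97 > 80
    N27: 30+37 = 67 ≤ 80
    N6: 50+37 = 87 ≤ 110
Round 2 — N2, N25 trip offline.
  N2 sheds 147 MW: no online neighbours, lost.
  N25 sheds 97 MW to N12, N27, N6: 32 each (1 lost).
    N12: 120+32 = 152 ≤ 160
    N27: 67+32 = 99 > 80
    N6: 87+32 = 119 > 110
Round 3 — N27, N6 trip offline.
  N27 sheds 99 MW: no online neighbours, lost.
  N6 sheds 119 MW to N16: 119 each.
    N16: 50+119 = 169 > 70
Round 4 — N16 trips offline.
  N16 sheds 169 MW: no online neighbours, lost.
No further trips.

152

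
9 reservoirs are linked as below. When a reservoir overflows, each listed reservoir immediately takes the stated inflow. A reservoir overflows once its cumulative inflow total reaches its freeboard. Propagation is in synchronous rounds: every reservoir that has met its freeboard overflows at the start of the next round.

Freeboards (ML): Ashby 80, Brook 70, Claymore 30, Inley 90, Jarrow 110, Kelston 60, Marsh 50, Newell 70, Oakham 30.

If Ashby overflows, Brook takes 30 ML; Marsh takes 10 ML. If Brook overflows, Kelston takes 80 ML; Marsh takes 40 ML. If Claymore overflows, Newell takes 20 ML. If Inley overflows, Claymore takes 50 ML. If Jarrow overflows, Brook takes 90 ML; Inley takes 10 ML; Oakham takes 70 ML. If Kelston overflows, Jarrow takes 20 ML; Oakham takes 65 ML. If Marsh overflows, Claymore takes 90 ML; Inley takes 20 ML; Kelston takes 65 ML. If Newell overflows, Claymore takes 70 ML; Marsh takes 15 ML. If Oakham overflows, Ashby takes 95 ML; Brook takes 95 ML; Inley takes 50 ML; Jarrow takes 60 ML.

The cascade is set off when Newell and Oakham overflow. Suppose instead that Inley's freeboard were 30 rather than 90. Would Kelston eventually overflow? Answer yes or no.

yes

With Inley's freeboard at 30:
Round 1 — Newell, Oakham overflow (initial).
  Ashby: +95 → 95 ≥ 80
  Brook: +95 → 95 ≥ 70
  Claymore: +70 → 70 ≥ 30
  Inley: +50 → 50 ≥ 30
  Jarrow: +60 → 60 < 110
  Marsh: +15 → 15 < 50
Round 2 — Ashby, Brook, Claymore, Inley overflow.
  Kelston: +80 → 80 ≥ 60
  Marsh: +10+40 → 65 ≥ 50
Round 3 — Kelston, Marsh overflow.
  Jarrow: +20 → 80 < 110
No further overflows.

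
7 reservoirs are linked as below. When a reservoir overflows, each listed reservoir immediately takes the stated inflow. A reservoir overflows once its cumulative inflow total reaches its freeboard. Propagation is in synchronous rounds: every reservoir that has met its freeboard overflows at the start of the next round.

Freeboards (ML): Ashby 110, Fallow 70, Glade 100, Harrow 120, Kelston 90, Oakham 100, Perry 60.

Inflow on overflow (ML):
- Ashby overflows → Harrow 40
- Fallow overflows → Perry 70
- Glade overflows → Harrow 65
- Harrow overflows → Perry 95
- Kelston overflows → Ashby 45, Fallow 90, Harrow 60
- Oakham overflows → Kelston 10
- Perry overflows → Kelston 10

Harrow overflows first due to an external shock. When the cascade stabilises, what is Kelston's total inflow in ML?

10

Round 1 — Harrow overflows (initial).
  Perry: +95 → 95 ≥ 60
Round 2 — Perry overflows.
  Kelston: +10 → 10 < 90
No further overflows.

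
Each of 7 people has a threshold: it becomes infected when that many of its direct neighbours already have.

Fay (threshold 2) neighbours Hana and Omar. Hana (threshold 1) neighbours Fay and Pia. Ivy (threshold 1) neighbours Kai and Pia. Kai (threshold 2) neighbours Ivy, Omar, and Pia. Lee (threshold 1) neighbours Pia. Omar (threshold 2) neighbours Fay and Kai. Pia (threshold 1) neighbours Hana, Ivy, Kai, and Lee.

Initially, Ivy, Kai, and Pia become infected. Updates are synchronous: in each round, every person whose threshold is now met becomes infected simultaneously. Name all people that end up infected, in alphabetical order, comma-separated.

Hana, Ivy, Kai, Lee, Pia

Round 1 — Ivy, Kai, Pia become infected (initial).
Round 2 — checking thresholds:
  Hana: 1 of 2 neighbours ≥ 1, becomes infected.
  Lee: 1 of 1 neighbours ≥ 1, becomes infected.
  Omar: 1 of 2 neighbours < 2, not yet.
Round 3 — no new infections; cascade stops.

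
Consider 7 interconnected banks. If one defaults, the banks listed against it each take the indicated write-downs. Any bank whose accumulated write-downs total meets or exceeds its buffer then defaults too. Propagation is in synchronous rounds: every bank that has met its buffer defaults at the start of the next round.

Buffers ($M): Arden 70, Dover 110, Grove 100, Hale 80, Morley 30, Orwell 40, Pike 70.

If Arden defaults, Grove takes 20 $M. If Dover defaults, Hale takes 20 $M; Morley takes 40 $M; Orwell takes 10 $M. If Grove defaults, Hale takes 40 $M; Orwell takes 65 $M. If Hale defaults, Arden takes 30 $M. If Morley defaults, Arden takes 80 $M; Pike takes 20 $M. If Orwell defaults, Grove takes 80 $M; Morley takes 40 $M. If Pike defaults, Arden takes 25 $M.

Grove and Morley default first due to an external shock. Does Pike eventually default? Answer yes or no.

no

Round 1 — Grove, Morley default (initial).
  Arden: +80 → 80 ≥ 70
  Hale: +40 → 40 < 80
  Orwell: +65 → 65 ≥ 40
  Pike: +20 → 20 < 70
Round 2 — Arden, Orwell default.
No further defaults.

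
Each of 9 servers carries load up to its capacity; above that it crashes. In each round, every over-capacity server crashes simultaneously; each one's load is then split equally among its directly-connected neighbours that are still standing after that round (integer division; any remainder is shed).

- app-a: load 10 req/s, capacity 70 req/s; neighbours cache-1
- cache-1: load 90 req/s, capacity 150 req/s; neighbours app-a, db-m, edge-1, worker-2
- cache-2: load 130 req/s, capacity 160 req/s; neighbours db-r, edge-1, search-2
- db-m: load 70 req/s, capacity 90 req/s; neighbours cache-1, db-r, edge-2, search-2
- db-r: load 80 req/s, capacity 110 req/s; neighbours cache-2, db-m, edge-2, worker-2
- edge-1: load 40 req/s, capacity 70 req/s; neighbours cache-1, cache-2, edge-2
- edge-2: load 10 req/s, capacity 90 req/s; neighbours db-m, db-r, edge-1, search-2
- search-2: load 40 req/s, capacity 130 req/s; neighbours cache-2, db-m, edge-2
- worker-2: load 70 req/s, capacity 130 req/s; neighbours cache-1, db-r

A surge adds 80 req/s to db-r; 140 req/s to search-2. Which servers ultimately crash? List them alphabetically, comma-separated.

Round 1 — db-r at 160 > 110; search-2 at 180 > 130. db-r, search-2 crash.
  db-r sheds 160 req/s to cache-2, db-m, edge-2, worker-2: 40 each.
    cache-2: 130+40 = 170 > 160
    db-m: 70+40 = 110 > 90
    edge-2: 10+40 = 50 ≤ 90
    worker-2: 70+40 = 110 ≤ 130
  search-2 sheds 180 req/s to cache-2, db-m, edge-2: 60 each.
    cache-2: 170+60 = 230 > 160
    db-m: 110+60 = 170 > 90
    edge-2: 50+60 = 110 > 90
Round 2 — cache-2, db-m, edge-2 crash.
  cache-2 sheds 230 req/s to edge-1: 230 each.
    edge-1: 40+230 = 270 > 70
  db-m sheds 170 req/s to cache-1: 170 each.
    cache-1: 90+170 = 260 > 150
  edge-2 sheds 110 req/s to edge-1: 110 each.
    edge-1: 270+110 = 380 > 70
Round 3 — cache-1, edge-1 crash.
  cache-1 sheds 260 req/s to app-a, worker-2: 130 each.
    app-a: 10+130 = 140 > 70
    worker-2: 110+130 = 240 > 130
  edge-1 sheds 380 req/s: no online neighbours, lost.
Round 4 — app-a, worker-2 crash.
  app-a sheds 140 req/s: no online neighbours, lost.
  worker-2 sheds 240 req/s: no online neighbours, lost.
No further crashes.

app-a, cache-1, cache-2, db-m, db-r, edge-1, edge-2, search-2, worker-2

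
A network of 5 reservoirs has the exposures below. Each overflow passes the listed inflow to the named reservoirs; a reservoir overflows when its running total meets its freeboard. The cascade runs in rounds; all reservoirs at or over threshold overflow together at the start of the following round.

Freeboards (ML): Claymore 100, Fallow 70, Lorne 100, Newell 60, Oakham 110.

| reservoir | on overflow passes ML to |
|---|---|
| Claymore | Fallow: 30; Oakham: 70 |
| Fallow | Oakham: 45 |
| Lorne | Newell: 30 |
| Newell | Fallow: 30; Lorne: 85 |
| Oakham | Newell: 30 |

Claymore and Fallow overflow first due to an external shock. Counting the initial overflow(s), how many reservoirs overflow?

Round 1 — Claymore, Fallow overflow (initial).
  Oakham: +70+45 → 115 ≥ 110
Round 2 — Oakham overflows.
  Newell: +30 → 30 < 60
No further overflows.

3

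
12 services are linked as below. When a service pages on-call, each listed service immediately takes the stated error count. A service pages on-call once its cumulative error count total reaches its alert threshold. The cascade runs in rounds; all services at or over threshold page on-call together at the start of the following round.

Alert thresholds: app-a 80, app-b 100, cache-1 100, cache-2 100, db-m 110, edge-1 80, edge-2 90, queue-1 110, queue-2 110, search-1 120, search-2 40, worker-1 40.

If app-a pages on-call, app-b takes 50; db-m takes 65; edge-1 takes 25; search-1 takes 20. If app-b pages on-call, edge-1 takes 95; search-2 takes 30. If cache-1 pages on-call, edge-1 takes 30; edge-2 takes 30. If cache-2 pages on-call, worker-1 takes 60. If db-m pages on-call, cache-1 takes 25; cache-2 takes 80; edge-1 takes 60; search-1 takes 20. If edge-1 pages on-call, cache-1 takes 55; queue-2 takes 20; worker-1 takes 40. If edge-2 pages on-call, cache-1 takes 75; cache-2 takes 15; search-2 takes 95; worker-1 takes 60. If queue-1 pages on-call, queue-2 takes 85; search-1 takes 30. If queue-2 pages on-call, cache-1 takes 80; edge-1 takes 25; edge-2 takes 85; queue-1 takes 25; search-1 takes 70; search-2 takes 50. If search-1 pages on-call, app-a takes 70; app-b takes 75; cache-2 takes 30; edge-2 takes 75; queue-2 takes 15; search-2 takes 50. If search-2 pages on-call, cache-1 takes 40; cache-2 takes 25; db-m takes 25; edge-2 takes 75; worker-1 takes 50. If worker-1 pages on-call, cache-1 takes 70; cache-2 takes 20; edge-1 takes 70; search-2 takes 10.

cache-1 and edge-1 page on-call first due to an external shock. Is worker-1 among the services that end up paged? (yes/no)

Round 1 — cache-1, edge-1 page on-call (initial).
  edge-2: +30 → 30 < 90
  queue-2: +20 → 20 < 110
  worker-1: +40 → 40 ≥ 40
Round 2 — worker-1 pages on-call.
  cache-2: +20 → 20 < 100
  search-2: +10 → 10 < 40
No further pages.

yes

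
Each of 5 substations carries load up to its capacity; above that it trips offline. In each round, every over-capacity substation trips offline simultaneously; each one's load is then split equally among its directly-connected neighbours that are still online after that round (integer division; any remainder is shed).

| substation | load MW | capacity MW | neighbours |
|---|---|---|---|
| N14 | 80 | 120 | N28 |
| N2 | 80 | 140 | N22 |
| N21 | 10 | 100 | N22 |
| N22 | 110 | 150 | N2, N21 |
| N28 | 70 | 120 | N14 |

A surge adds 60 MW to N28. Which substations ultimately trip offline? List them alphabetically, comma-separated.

Round 1 — N28 at 130 > 120. N28 trips offline.
  N28 sheds 130 MW to N14: 130 each.
    N14: 80+130 = 210 > 120
Round 2 — N14 trips offline.
  N14 sheds 210 MW: no online neighbours, lost.
No further trips.

N14, N28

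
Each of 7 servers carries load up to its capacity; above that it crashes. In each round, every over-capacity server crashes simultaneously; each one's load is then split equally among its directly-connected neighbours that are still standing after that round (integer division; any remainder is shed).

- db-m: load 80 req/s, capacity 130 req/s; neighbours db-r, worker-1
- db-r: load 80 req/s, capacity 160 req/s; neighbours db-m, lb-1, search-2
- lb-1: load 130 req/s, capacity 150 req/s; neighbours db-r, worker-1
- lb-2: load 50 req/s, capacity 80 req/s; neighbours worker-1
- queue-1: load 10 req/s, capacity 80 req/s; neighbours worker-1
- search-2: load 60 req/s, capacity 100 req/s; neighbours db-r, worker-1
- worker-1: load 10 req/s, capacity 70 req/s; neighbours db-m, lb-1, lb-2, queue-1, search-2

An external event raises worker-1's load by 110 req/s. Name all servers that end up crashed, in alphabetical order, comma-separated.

db-m, db-r, lb-1, search-2, worker-1

Round 1 — worker-1 at 120 > 70. worker-1 crashes.
  worker-1 sheds 120 req/s to db-m, lb-1, lb-2, queue-1, search-2: 24 each.
    db-m: 80+24 = 104 ≤ 130
    lb-1: 130+24 = 154 > 150
    lb-2: 50+24 = 74 ≤ 80
    queue-1: 10+24 = 34 ≤ 80
    search-2: 60+24 = 84 ≤ 100
Round 2 — lb-1 crashes.
  lb-1 sheds 154 req/s to db-r: 154 each.
    db-r: 80+154 = 234 > 160
Round 3 — db-r crashes.
  db-r sheds 234 req/s to db-m, search-2: 117 each.
    db-m: 104+117 = 221 > 130
    search-2: 84+117 = 201 > 100
Round 4 — db-m, search-2 crash.
  db-m sheds 221 req/s: no online neighbours, lost.
  search-2 sheds 201 req/s: no online neighbours, lost.
No further crashes.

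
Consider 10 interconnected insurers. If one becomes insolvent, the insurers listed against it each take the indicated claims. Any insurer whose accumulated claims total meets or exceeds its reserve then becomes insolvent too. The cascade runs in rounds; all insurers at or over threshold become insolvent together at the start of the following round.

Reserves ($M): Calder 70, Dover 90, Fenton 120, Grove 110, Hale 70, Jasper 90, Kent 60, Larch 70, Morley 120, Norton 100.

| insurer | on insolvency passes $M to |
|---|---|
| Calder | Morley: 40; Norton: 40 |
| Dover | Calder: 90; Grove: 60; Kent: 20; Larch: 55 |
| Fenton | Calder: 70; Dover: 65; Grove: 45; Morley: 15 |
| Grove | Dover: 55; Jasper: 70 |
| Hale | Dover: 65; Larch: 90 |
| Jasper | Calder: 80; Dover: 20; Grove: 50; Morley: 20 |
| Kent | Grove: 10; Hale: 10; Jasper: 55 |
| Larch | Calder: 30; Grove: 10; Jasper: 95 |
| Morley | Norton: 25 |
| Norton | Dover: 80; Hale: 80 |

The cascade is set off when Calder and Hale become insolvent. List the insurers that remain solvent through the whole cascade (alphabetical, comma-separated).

Dover, Fenton, Grove, Kent, Morley, Norton

Round 1 — Calder, Hale become insolvent (initial).
  Dover: +65 → 65 < 90
  Larch: +90 → 90 ≥ 70
  Morley: +40 → 40 < 120
  Norton: +40 → 40 < 100
Round 2 — Larch becomes insolvent.
  Grove: +10 → 10 < 110
  Jasper: +95 → 95 ≥ 90
Round 3 — Jasper becomes insolvent.
  Dover: +20 → 85 < 90
  Grove: +50 → 60 < 110
  Morley: +20 → 60 < 120
No further insolvencies.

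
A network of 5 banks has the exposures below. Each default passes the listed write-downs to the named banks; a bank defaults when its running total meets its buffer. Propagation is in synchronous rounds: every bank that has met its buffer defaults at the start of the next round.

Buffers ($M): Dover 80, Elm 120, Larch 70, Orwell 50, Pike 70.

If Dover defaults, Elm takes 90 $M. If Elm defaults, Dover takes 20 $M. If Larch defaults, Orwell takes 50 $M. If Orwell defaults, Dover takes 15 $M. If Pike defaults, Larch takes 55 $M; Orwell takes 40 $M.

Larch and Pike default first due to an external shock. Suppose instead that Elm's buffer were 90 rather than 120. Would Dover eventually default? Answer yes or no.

no

With Elm's buffer at 90:
Round 1 — Larch, Pike default (initial).
  Orwell: +50+40 → 90 ≥ 50
Round 2 — Orwell defaults.
  Dover: +15 → 15 < 80
No further defaults.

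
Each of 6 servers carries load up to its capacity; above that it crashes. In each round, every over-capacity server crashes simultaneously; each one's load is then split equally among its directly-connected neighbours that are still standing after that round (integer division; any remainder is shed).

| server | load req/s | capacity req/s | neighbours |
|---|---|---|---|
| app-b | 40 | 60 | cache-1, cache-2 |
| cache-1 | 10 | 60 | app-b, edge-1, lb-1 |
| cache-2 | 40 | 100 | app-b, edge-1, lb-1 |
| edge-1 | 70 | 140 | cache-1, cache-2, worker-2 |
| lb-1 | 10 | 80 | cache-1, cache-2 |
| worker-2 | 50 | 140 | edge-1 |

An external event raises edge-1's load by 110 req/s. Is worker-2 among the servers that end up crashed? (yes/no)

Round 1 — edge-1 at 180 > 140. edge-1 crashes.
  edge-1 sheds 180 req/s to cache-1, cache-2, worker-2: 60 each.
    cache-1: 10+60 = 70 > 60
    cache-2: 40+60 = 100 ≤ 100
    worker-2: 50+60 = 110 ≤ 140
Round 2 — cache-1 crashes.
  cache-1 sheds 70 req/s to app-b, lb-1: 35 each.
    app-b: 40+35 = 75 > 60
    lb-1: 10+35 = 45 ≤ 80
Round 3 — app-b crashes.
  app-b sheds 75 req/s to cache-2: 75 each.
    cache-2: 100+75 = 175 > 100
Round 4 — cache-2 crashes.
  cache-2 sheds 175 req/s to lb-1: 175 each.
    lb-1: 45+175 = 220 > 80
Round 5 — lb-1 crashes.
  lb-1 sheds 220 req/s: no online neighbours, lost.
No further crashes.

no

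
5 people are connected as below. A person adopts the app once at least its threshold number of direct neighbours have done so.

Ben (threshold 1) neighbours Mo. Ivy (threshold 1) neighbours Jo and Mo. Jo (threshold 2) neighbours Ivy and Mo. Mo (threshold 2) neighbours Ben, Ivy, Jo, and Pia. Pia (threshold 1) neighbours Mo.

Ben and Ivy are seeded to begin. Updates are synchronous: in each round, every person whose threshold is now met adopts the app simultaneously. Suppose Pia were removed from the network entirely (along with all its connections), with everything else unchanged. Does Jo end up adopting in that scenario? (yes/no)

With Pia removed:
Round 1 — Ben, Ivy adopt the app (initial).
Round 2 — checking thresholds:
  Jo: 1 of 2 neighbours < 2, below threshold.
  Mo: 2 of 3 neighbours ≥ 2, adopts the app.
Round 3 — checking thresholds:
  Jo: 2 of 2 neighbours ≥ 2, adopts the app.
Round 4 — no new adoptions; cascade stops.

yes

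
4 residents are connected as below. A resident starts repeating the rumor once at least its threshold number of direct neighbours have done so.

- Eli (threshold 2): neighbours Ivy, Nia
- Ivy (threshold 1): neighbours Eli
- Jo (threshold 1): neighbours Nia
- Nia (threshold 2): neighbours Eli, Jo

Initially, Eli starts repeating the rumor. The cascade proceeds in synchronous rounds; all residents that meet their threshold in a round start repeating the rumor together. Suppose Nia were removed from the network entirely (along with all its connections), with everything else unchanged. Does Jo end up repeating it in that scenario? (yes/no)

no

With Nia removed:
Round 1 — Eli starts repeating the rumor (initial).
Round 2 — checking thresholds:
  Ivy: 1 of 1 neighbours ≥ 1, starts repeating the rumor.
Round 3 — no new spreads; cascade stops.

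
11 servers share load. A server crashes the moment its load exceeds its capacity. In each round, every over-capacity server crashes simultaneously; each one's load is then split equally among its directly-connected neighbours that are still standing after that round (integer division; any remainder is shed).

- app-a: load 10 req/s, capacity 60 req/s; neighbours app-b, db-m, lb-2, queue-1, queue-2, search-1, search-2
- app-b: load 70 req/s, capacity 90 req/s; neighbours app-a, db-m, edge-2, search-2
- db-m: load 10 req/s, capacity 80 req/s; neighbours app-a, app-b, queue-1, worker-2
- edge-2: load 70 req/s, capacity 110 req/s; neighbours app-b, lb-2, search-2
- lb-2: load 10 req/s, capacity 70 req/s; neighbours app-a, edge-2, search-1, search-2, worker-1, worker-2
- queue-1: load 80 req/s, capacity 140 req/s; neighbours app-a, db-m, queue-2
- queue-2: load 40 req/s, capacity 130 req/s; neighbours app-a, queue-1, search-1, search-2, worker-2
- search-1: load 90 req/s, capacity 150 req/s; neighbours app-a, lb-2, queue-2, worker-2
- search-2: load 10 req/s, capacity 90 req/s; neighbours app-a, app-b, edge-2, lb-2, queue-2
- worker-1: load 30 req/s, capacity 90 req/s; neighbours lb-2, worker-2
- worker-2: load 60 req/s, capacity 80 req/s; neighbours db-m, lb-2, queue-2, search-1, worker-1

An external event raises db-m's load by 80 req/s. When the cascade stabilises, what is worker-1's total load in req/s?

Round 1 — db-m at 90 > 80. db-m crashes.
  db-m sheds 90 req/s to app-a, app-b, queue-1, worker-2: 22 each (2 lost).
    app-a: 10+22 = 32 ≤ 60
    app-b: 70+22 = 92 > 90
    queue-1: 80+22 = 102 ≤ 140
    worker-2: 60+22 = 82 > 80
Round 2 — app-b, worker-2 crash.
  app-b sheds 92 req/s to app-a, edge-2, search-2: 30 each (2 lost).
    app-a: 32+30 = 62 > 60
    edge-2: 70+30 = 100 ≤ 110
    search-2: 10+30 = 40 ≤ 90
  worker-2 sheds 82 req/s to lb-2, queue-2, search-1, worker-1: 20 each (2 lost).
    lb-2: 10+20 = 30 ≤ 70
    queue-2: 40+20 = 60 ≤ 130
    search-1: 90+20 = 110 ≤ 150
    worker-1: 30+20 = 50 ≤ 90
Round 3 — app-a crashes.
  app-a sheds 62 req/s to lb-2, queue-1, queue-2, search-1, search-2: 12 each (2 lost).
    lb-2: 30+12 = 42 ≤ 70
    queue-1: 102+12 = 114 ≤ 140
    queue-2: 60+12 = 72 ≤ 130
    search-1: 110+12 = 122 ≤ 150
    search-2: 40+12 = 52 ≤ 90
No further crashes.

50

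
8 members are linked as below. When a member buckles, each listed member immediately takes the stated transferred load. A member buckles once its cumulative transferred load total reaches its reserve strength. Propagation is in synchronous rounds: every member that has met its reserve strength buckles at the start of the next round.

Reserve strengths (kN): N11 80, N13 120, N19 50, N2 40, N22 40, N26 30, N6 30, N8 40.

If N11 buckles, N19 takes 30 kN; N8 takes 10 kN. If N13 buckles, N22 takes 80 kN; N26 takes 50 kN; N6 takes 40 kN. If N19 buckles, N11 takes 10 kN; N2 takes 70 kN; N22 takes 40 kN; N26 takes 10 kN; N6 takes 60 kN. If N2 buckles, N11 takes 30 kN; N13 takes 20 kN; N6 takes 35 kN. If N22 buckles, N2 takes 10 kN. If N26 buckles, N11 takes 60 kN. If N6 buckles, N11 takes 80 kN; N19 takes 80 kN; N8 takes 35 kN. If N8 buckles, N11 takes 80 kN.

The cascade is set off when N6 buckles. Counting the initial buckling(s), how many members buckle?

Round 1 — N6 buckles (initial).
  N11: +80 → 80 ≥ 80
  N19: +80 → 80 ≥ 50
  N8: +35 → 35 < 40
Round 2 — N11, N19 buckle.
  N2: +70 → 70 ≥ 40
  N22: +40 → 40 ≥ 40
  N26: +10 → 10 < 30
  N8: +10 → 45 ≥ 40
Round 3 — N2, N22, N8 buckle.
  N13: +20 → 20 < 120
No further bucklings.

6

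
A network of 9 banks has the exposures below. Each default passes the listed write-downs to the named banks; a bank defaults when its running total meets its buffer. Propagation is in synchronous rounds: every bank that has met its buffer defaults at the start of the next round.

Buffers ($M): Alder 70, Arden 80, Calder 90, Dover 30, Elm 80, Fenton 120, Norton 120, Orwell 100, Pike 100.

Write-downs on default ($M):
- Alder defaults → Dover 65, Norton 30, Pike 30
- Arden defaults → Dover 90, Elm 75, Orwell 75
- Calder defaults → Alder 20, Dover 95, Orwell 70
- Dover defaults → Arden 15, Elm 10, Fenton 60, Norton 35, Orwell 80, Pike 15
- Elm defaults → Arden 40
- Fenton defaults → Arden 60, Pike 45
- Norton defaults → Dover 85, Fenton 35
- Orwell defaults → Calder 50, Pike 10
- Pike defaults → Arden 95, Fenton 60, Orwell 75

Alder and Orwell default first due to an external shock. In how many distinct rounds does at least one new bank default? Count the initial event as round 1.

Round 1 — Alder, Orwell default (initial).
  Calder: +50 → 50 < 90
  Dover: +65 → 65 ≥ 30
  Norton: +30 → 30 < 120
  Pike: +30+10 → 40 < 100
Round 2 — Dover defaults.
  Arden: +15 → 15 < 80
  Elm: +10 → 10 < 80
  Fenton: +60 → 60 < 120
  Norton: +35 → 65 < 120
  Pike: +15 → 55 < 100
No further defaults.

2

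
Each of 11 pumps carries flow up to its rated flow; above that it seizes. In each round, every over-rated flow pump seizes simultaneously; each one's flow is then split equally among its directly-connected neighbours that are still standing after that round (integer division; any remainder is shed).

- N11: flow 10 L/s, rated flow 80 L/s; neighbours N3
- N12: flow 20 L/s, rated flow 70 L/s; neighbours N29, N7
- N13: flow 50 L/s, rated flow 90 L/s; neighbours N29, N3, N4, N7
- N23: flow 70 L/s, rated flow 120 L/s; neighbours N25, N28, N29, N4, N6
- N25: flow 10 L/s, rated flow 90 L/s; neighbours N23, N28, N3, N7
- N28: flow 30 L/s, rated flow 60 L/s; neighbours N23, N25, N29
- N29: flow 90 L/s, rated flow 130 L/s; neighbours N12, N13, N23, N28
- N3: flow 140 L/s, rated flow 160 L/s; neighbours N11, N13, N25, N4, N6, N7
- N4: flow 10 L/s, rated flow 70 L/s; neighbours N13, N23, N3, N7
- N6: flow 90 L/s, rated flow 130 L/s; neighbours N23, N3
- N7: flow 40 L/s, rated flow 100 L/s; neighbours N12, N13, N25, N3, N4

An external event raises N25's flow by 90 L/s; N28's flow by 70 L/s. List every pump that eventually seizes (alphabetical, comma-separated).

Round 1 — N25 at 100 > 90; N28 at 100 > 60. N25, N28 seize.
  N25 sheds 100 L/s to N23, N3, N7: 33 each (1 lost).
    N23: 70+33 = 103 ≤ 120
    N3: 140+33 = 173 > 160
    N7: 40+33 = 73 ≤ 100
  N28 sheds 100 L/s to N23, N29: 50 each.
    N23: 103+50 = 153 > 120
    N29: 90+50 = 140 > 130
Round 2 — N23, N29, N3 seize.
  N23 sheds 153 L/s to N4, N6: 76 each (1 lost).
    N4: 10+76 = 86 > 70
    N6: 90+76 = 166 > 130
  N29 sheds 140 L/s to N12, N13: 70 each.
    N12: 20+70 = 90 > 70
    N13: 50+70 = 120 > 90
  N3 sheds 173 L/s to N11, N13, N4, N6, N7: 34 each (3 lost).
    N11: 10+34 = 44 ≤ 80
    N13: 120+34 = 154 > 90
    N4: 86+34 = 120 > 70
    N6: 166+34 = 200 > 130
    N7: 73+34 = 107 > 100
Round 3 — N12, N13, N4, N6, N7 seize.
  N12 sheds 90 L/s: no online neighbours, lost.
  N13 sheds 154 L/s: no online neighbours, lost.
  N4 sheds 120 L/s: no online neighbours, lost.
  N6 sheds 200 L/s: no online neighbours, lost.
  N7 sheds 107 L/s: no online neighbours, lost.
No further seizures.

N12, N13, N23, N25, N28, N29, N3, N4, N6, N7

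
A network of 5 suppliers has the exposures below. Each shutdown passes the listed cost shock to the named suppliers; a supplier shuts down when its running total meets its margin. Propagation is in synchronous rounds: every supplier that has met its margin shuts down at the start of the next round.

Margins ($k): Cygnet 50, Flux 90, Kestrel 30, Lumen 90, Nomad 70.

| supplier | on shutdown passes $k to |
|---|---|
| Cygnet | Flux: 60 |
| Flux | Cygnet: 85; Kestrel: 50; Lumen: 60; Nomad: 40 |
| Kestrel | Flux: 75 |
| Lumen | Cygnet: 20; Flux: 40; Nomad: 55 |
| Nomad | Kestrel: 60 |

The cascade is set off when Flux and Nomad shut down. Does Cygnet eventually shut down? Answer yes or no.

Round 1 — Flux, Nomad shut down (initial).
  Cygnet: +85 → 85 ≥ 50
  Kestrel: +50+60 → 110 ≥ 30
  Lumen: +60 → 60 < 90
Round 2 — Cygnet, Kestrel shut down.
No further shutdowns.

yes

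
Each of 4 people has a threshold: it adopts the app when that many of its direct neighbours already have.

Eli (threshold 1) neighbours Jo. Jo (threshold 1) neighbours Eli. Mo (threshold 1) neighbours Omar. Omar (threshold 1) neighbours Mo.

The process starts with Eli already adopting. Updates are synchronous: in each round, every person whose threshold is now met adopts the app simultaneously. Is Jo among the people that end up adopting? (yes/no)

Round 1 — Eli adopts the app (initial).
Round 2 — checking thresholds:
  Jo: 1 of 1 neighbours ≥ 1, adopts the app.
Round 3 — no new adoptions; cascade stops.

yes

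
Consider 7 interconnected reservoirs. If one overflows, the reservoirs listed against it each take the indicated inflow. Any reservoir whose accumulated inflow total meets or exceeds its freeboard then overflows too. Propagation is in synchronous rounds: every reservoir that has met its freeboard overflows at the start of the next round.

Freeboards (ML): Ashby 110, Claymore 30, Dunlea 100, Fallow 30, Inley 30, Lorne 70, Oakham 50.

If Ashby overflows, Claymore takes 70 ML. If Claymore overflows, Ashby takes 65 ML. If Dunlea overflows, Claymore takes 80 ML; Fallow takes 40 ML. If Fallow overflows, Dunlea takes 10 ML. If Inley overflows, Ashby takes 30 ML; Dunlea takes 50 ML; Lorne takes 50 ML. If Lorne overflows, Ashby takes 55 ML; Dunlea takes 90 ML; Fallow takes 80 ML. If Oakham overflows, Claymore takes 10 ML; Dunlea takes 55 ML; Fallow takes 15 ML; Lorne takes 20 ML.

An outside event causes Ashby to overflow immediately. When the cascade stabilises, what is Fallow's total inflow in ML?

0

Round 1 — Ashby overflows (initial).
  Claymore: +70 → 70 ≥ 30
Round 2 — Claymore overflows.
No further overflows.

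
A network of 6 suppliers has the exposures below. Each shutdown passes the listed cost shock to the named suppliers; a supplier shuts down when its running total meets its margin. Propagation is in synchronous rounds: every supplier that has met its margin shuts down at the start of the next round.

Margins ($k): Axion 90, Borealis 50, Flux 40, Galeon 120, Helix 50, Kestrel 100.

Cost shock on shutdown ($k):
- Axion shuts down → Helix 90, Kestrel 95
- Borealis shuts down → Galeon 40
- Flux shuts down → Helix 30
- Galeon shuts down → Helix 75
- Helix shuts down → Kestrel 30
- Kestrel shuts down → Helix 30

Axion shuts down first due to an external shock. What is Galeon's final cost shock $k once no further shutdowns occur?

Round 1 — Axion shuts down (initial).
  Helix: +90 → 90 ≥ 50
  Kestrel: +95 → 95 < 100
Round 2 — Helix shuts down.
  Kestrel: +30 → 125 ≥ 100
Round 3 — Kestrel shuts down.
No further shutdowns.

0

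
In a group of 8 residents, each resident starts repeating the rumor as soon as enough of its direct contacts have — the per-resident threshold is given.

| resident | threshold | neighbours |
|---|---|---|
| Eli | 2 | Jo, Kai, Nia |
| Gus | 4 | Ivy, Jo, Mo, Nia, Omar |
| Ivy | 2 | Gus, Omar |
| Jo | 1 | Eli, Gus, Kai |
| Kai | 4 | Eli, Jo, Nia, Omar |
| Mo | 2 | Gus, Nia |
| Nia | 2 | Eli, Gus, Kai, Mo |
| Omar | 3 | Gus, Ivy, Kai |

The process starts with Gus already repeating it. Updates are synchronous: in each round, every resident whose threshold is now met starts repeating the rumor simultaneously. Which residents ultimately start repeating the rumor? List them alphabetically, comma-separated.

Gus, Jo

Round 1 — Gus starts repeating the rumor (initial).
Round 2 — checking thresholds:
  Ivy: 1 of 2 neighbours < 2, below threshold.
  Jo: 1 of 3 neighbours ≥ 1, starts repeating the rumor.
  Mo: 1 of 2 neighbours < 2, below threshold.
  Nia: 1 of 4 neighbours < 2, below threshold.
  Omar: 1 of 3 neighbours < 3, below threshold.
Round 3 — no new spreads; cascade stops.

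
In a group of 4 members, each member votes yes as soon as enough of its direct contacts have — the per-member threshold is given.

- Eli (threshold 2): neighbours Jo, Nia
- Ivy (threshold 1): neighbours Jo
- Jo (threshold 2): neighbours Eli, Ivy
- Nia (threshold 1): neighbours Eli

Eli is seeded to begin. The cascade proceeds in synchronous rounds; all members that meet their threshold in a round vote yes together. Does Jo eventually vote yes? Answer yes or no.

no

Round 1 — Eli votes yes (initial).
Round 2 — checking thresholds:
  Jo: 1 of 2 neighbours < 2, holds.
  Nia: 1 of 1 neighbours ≥ 1, votes yes.
Round 3 — no new yes votes; cascade stops.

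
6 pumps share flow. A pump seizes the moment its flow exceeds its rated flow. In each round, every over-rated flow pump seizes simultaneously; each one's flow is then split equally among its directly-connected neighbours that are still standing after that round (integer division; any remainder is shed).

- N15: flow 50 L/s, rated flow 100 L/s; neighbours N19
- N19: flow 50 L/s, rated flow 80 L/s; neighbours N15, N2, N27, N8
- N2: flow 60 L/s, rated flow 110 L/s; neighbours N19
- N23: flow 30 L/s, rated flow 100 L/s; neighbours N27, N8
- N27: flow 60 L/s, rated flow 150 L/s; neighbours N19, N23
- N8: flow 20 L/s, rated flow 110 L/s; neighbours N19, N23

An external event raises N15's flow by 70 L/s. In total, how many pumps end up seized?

Round 1 — N15 at 120 > 100. N15 seizes.
  N15 sheds 120 L/s to N19: 120 each.
    N19: 50+120 = 170 > 80
Round 2 — N19 seizes.
  N19 sheds 170 L/s to N2, N27, N8: 56 each (2 lost).
    N2: 60+56 = 116 > 110
    N27: 60+56 = 116 ≤ 150
    N8: 20+56 = 76 ≤ 110
Round 3 — N2 seizes.
  N2 sheds 116 L/s: no online neighbours, lost.
No further seizures.

3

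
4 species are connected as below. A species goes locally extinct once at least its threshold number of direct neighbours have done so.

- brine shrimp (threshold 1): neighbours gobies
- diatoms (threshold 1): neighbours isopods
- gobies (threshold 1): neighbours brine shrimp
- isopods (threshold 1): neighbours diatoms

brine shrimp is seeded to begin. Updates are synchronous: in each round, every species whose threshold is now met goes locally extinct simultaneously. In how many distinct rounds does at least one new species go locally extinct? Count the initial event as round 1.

2

Round 1 — brine shrimp goes locally extinct (initial).
Round 2 — checking thresholds:
  gobies: 1 of 1 neighbours ≥ 1, goes locally extinct.
Round 3 — no new extinctions; cascade stops.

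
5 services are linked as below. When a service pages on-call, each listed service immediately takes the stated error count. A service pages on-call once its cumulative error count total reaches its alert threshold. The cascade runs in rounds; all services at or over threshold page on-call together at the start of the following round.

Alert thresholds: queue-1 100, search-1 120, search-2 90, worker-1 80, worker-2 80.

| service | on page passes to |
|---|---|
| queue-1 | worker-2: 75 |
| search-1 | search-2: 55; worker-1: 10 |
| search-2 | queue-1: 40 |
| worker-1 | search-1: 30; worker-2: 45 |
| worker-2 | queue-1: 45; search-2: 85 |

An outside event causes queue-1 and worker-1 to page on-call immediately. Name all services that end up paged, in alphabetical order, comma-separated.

queue-1, worker-1, worker-2

Round 1 — queue-1, worker-1 page on-call (initial).
  search-1: +30 → 30 < 120
  worker-2: +75+45 → 120 ≥ 80
Round 2 — worker-2 pages on-call.
  search-2: +85 → 85 < 90
No further pages.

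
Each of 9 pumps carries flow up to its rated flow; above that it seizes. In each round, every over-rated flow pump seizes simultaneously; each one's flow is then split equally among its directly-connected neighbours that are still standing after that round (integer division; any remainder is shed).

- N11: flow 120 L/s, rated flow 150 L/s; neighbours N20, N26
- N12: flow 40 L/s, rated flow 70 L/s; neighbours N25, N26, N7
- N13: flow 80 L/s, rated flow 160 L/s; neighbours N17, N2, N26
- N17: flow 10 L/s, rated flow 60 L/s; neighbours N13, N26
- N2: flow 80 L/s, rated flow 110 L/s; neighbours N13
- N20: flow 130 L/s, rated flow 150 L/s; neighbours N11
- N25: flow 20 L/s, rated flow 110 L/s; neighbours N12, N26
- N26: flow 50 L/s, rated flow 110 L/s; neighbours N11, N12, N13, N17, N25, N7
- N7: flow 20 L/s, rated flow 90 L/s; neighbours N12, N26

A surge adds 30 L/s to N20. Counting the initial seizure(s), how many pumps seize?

Round 1 — N20 at 160 > 150. N20 seizes.
  N20 sheds 160 L/s to N11: 160 each.
    N11: 120+160 = 280 > 150
Round 2 — N11 seizes.
  N11 sheds 280 L/s to N26: 280 each.
    N26: 50+280 = 330 > 110
Round 3 — N26 seizes.
  N26 sheds 330 L/s to N12, N13, N17, N25, N7: 66 each.
    N12: 40+66 = 106 > 70
    N13: 80+66 = 146 ≤ 160
    N17: 10+66 = 76 > 60
    N25: 20+66 = 86 ≤ 110
    N7: 20+66 = 86 ≤ 90
Round 4 — N12, N17 seize.
  N12 sheds 106 L/s to N25, N7: 53 each.
    N25: 86+53 = 139 > 110
    N7: 86+53 = 139 > 90
  N17 sheds 76 L/s to N13: 76 each.
    N13: 146+76 = 222 > 160
Round 5 — N13, N25, N7 seize.
  N13 sheds 222 L/s to N2: 222 each.
    N2: 80+222 = 302 > 110
  N25 sheds 139 L/s: no online neighbours, lost.
  N7 sheds 139 L/s: no online neighbours, lost.
Round 6 — N2 seizes.
  N2 sheds 302 L/s: no online neighbours, lost.
No further seizures.

9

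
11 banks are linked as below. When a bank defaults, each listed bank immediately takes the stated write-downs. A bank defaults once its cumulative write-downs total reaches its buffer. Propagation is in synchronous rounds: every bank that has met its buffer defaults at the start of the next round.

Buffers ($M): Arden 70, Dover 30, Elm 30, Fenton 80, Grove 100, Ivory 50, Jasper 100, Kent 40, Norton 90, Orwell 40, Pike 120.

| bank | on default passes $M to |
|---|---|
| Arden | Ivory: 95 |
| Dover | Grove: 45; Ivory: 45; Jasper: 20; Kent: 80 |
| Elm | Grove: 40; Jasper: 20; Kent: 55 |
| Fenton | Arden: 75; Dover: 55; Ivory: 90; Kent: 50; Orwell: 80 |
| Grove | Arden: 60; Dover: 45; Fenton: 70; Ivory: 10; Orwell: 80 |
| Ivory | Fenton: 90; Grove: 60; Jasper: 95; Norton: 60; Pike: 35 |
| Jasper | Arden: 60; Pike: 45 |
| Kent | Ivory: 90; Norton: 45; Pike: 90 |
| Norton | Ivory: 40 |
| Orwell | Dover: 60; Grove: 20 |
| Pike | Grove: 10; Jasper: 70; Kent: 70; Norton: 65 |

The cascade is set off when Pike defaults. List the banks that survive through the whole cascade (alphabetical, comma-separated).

Elm

Round 1 — Pike defaults (initial).
  Grove: +10 → 10 < 100
  Jasper: +70 → 70 < 100
  Kent: +70 → 70 ≥ 40
  Norton: +65 → 65 < 90
Round 2 — Kent defaults.
  Ivory: +90 → 90 ≥ 50
  Norton: +45 → 110 ≥ 90
Round 3 — Ivory, Norton default.
  Fenton: +90 → 90 ≥ 80
  Grove: +60 → 70 < 100
  Jasper: +95 → 165 ≥ 100
Round 4 — Fenton, Jasper default.
  Arden: +75+60 → 135 ≥ 70
  Dover: +55 → 55 ≥ 30
  Orwell: +80 → 80 ≥ 40
Round 5 — Arden, Dover, Orwell default.
  Grove: +45+20 → 135 ≥ 100
Round 6 — Grove defaults.
No further defaults.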